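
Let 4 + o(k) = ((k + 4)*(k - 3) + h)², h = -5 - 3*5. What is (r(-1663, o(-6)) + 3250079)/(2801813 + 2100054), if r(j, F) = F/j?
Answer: 3250079/4901867 ≈ 0.66303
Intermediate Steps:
h = -20 (h = -5 - 15 = -20)
o(k) = -4 + (-20 + (-3 + k)*(4 + k))² (o(k) = -4 + ((k + 4)*(k - 3) - 20)² = -4 + ((4 + k)*(-3 + k) - 20)² = -4 + ((-3 + k)*(4 + k) - 20)² = -4 + (-20 + (-3 + k)*(4 + k))²)
(r(-1663, o(-6)) + 3250079)/(2801813 + 2100054) = ((-4 + (-32 - 6 + (-6)²)²)/(-1663) + 3250079)/(2801813 + 2100054) = ((-4 + (-32 - 6 + 36)²)*(-1/1663) + 3250079)/4901867 = ((-4 + (-2)²)*(-1/1663) + 3250079)*(1/4901867) = ((-4 + 4)*(-1/1663) + 3250079)*(1/4901867) = (0*(-1/1663) + 3250079)*(1/4901867) = (0 + 3250079)*(1/4901867) = 3250079*(1/4901867) = 3250079/4901867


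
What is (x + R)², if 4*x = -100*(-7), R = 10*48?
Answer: 429025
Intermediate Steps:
R = 480
x = 175 (x = (-100*(-7))/4 = (¼)*700 = 175)
(x + R)² = (175 + 480)² = 655² = 429025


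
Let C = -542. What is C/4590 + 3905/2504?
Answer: 8283391/5746680 ≈ 1.4414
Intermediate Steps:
C/4590 + 3905/2504 = -542/4590 + 3905/2504 = -542*1/4590 + 3905*(1/2504) = -271/2295 + 3905/2504 = 8283391/5746680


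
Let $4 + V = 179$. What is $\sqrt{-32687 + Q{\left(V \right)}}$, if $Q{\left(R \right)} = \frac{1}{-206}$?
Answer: $\frac{i \sqrt{1387105738}}{206} \approx 180.8 i$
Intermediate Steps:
$V = 175$ ($V = -4 + 179 = 175$)
$Q{\left(R \right)} = - \frac{1}{206}$
$\sqrt{-32687 + Q{\left(V \right)}} = \sqrt{-32687 - \frac{1}{206}} = \sqrt{- \frac{6733523}{206}} = \frac{i \sqrt{1387105738}}{206}$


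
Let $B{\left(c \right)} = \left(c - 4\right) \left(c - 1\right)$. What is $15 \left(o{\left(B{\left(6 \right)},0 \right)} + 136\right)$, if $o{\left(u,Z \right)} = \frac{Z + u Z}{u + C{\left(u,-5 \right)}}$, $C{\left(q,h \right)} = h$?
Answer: $2040$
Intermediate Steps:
$B{\left(c \right)} = \left(-1 + c\right) \left(-4 + c\right)$ ($B{\left(c \right)} = \left(-4 + c\right) \left(-1 + c\right) = \left(-1 + c\right) \left(-4 + c\right)$)
$o{\left(u,Z \right)} = \frac{Z + Z u}{-5 + u}$ ($o{\left(u,Z \right)} = \frac{Z + u Z}{u - 5} = \frac{Z + Z u}{-5 + u}$)
$15 \left(o{\left(B{\left(6 \right)},0 \right)} + 136\right) = 15 \left(\frac{0 \left(1 + \left(4 + 6^{2} - 30\right)\right)}{-5 + \left(4 + 6^{2} - 30\right)} + 136\right) = 15 \left(\frac{0 \left(1 + \left(4 + 36 - 30\right)\right)}{-5 + \left(4 + 36 - 30\right)} + 136\right) = 15 \left(\frac{0 \left(1 + 10\right)}{-5 + 10} + 136\right) = 15 \left(0 \cdot \frac{1}{5} \cdot 11 + 136\right) = 15 \left(0 + 136\right) = 15 \cdot 136 = 2040$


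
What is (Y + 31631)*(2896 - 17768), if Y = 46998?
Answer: -1169370488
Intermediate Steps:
(Y + 31631)*(2896 - 17768) = (46998 + 31631)*(2896 - 17768) = 78629*(-14872) = -1169370488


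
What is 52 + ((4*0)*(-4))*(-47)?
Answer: 52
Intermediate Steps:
52 + ((4*0)*(-4))*(-47) = 52 + (0*(-4))*(-47) = 52 + 0*(-47) = 52 + 0 = 52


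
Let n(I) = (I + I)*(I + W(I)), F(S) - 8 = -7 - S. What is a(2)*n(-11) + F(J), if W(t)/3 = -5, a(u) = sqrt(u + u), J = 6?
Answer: 1139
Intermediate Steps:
a(u) = sqrt(2)*sqrt(u) (a(u) = sqrt(2*u) = sqrt(2)*sqrt(u))
W(t) = -15 (W(t) = 3*(-5) = -15)
F(S) = 1 - S (F(S) = 8 + (-7 - S) = 1 - S)
n(I) = 2*I*(-15 + I) (n(I) = (I + I)*(I - 15) = (2*I)*(-15 + I) = 2*I*(-15 + I))
a(2)*n(-11) + F(J) = (sqrt(2)*sqrt(2))*(2*(-11)*(-15 - 11)) + (1 - 1*6) = 2*(2*(-11)*(-26)) + (1 - 6) = 2*572 - 5 = 1144 - 5 = 1139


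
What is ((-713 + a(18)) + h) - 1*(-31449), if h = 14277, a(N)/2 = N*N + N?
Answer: 45697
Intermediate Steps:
a(N) = 2*N + 2*N² (a(N) = 2*(N*N + N) = 2*(N² + N) = 2*(N + N²) = 2*N + 2*N²)
((-713 + a(18)) + h) - 1*(-31449) = ((-713 + 2*18*(1 + 18)) + 14277) - 1*(-31449) = ((-713 + 2*18*19) + 14277) + 31449 = ((-713 + 684) + 14277) + 31449 = (-29 + 14277) + 31449 = 14248 + 31449 = 45697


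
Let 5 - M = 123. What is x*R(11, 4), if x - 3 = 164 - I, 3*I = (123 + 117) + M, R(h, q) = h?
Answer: 4169/3 ≈ 1389.7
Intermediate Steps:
M = -118 (M = 5 - 1*123 = 5 - 123 = -118)
I = 122/3 (I = ((123 + 117) - 118)/3 = (240 - 118)/3 = (⅓)*122 = 122/3 ≈ 40.667)
x = 379/3 (x = 3 + (164 - 1*122/3) = 3 + (164 - 122/3) = 3 + 370/3 = 379/3 ≈ 126.33)
x*R(11, 4) = (379/3)*11 = 4169/3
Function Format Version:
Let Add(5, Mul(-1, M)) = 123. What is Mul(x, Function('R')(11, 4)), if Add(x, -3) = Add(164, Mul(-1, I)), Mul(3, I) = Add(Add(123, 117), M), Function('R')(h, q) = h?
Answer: Rational(4169, 3) ≈ 1389.7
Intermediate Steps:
M = -118 (M = Add(5, Mul(-1, 123)) = Add(5, -123) = -118)
I = Rational(122, 3) (I = Mul(Rational(1, 3), Add(Add(123, 117), -118)) = Mul(Rational(1, 3), Add(240, -118)) = Mul(Rational(1, 3), 122) = Rational(122, 3) ≈ 40.667)
x = Rational(379, 3) (x = Add(3, Add(164, Mul(-1, Rational(122, 3)))) = Add(3, Add(164, Rational(-122, 3))) = Add(3, Rational(370, 3)) = Rational(379, 3) ≈ 126.33)
Mul(x, Function('R')(11, 4)) = Mul(Rational(379, 3), 11) = Rational(4169, 3)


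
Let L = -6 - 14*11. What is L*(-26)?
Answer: 4160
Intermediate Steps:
L = -160 (L = -6 - 154 = -160)
L*(-26) = -160*(-26) = 4160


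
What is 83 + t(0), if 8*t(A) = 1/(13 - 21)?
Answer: 5311/64 ≈ 82.984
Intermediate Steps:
t(A) = -1/64 (t(A) = 1/(8*(13 - 21)) = (⅛)/(-8) = (⅛)*(-⅛) = -1/64)
83 + t(0) = 83 - 1/64 = 5311/64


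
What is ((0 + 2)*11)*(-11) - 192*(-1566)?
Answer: 300430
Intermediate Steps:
((0 + 2)*11)*(-11) - 192*(-1566) = (2*11)*(-11) + 300672 = 22*(-11) + 300672 = -242 + 300672 = 300430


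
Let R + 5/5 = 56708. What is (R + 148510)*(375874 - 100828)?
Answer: 56444114982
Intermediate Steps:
R = 56707 (R = -1 + 56708 = 56707)
(R + 148510)*(375874 - 100828) = (56707 + 148510)*(375874 - 100828) = 205217*275046 = 56444114982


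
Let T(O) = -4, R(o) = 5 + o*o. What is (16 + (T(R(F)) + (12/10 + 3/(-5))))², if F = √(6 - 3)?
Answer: 3969/25 ≈ 158.76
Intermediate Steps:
F = √3 ≈ 1.7320
R(o) = 5 + o²
(16 + (T(R(F)) + (12/10 + 3/(-5))))² = (16 + (-4 + (12/10 + 3/(-5))))² = (16 + (-4 + (12*(⅒) + 3*(-⅕))))² = (16 + (-4 + (6/5 - ⅗)))² = (16 + (-4 + ⅗))² = (16 - 17/5)² = (63/5)² = 3969/25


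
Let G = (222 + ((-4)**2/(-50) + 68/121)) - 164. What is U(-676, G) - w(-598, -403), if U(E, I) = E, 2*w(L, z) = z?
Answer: -949/2 ≈ -474.50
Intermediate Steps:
w(L, z) = z/2
G = 176182/3025 (G = (222 + (16*(-1/50) + 68*(1/121))) - 164 = (222 + (-8/25 + 68/121)) - 164 = (222 + 732/3025) - 164 = 672282/3025 - 164 = 176182/3025 ≈ 58.242)
U(-676, G) - w(-598, -403) = -676 - (-403)/2 = -676 - 1*(-403/2) = -676 + 403/2 = -949/2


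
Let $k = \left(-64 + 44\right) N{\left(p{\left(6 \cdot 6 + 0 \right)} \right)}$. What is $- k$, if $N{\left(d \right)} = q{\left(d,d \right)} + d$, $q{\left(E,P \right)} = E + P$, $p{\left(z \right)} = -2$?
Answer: $-120$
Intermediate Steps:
$N{\left(d \right)} = 3 d$ ($N{\left(d \right)} = \left(d + d\right) + d = 2 d + d = 3 d$)
$k = 120$ ($k = \left(-64 + 44\right) 3 \left(-2\right) = \left(-20\right) \left(-6\right) = 120$)
$- k = \left(-1\right) 120 = -120$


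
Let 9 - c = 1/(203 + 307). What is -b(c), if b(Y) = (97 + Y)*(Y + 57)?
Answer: -1819571881/260100 ≈ -6995.7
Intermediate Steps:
c = 4589/510 (c = 9 - 1/(203 + 307) = 9 - 1/510 = 4589/510 ≈ 8.9980)
b(Y) = (57 + Y)*(97 + Y) (b(Y) = (97 + Y)*(57 + Y) = (57 + Y)*(97 + Y))
-b(c) = -(5529 + (4589/510)² + 154*(4589/510)) = -(5529 + 21058921/260100 + 353353/255) = -1*1819571881/260100 = -1819571881/260100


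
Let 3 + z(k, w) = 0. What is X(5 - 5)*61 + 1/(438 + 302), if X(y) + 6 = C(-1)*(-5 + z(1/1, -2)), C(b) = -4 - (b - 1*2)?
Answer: 90281/740 ≈ 122.00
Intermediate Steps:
z(k, w) = -3 (z(k, w) = -3 + 0 = -3)
C(b) = -2 - b (C(b) = -4 - (b - 2) = -4 - (-2 + b) = -4 + (2 - b) = -2 - b)
X(y) = 2 (X(y) = -6 + (-2 - 1*(-1))*(-5 - 3) = -6 + (-2 + 1)*(-8) = -6 - 1*(-8) = -6 + 8 = 2)
X(5 - 5)*61 + 1/(438 + 302) = 2*61 + 1/(438 + 302) = 122 + 1/740 = 90281/740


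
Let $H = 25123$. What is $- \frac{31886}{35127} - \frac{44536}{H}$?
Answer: $- \frac{2365488050}{882495621} \approx -2.6805$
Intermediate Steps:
$- \frac{31886}{35127} - \frac{44536}{H} = - \frac{31886}{35127} - \frac{44536}{25123} = - \frac{2365488050}{882495621}$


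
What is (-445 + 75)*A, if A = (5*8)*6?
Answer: -88800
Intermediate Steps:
A = 240 (A = 40*6 = 240)
(-445 + 75)*A = (-445 + 75)*240 = -370*240 = -88800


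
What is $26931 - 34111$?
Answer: $-7180$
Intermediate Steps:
$26931 - 34111 = -7180$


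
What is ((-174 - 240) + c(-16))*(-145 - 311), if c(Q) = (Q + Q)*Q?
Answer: -44688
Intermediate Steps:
c(Q) = 2*Q² (c(Q) = (2*Q)*Q = 2*Q²)
((-174 - 240) + c(-16))*(-145 - 311) = ((-174 - 240) + 2*(-16)²)*(-145 - 311) = (-414 + 2*256)*(-456) = (-414 + 512)*(-456) = 98*(-456) = -44688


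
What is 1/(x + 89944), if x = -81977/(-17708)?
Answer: 17708/1592810329 ≈ 1.1117e-5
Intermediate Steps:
x = 81977/17708 (x = -81977*(-1/17708) = 81977/17708 ≈ 4.6294)
1/(x + 89944) = 1/(81977/17708 + 89944) = 1/(1592810329/17708) = 17708/1592810329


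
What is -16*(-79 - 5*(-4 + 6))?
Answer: 1424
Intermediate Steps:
-16*(-79 - 5*(-4 + 6)) = -16*(-79 - 5*2) = -16*(-79 - 10) = -16*(-89) = 1424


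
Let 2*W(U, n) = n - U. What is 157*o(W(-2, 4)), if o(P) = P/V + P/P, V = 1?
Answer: 628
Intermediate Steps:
W(U, n) = n/2 - U/2 (W(U, n) = (n - U)/2 = n/2 - U/2)
o(P) = 1 + P (o(P) = P/1 + P/P = P*1 + 1 = P + 1 = 1 + P)
157*o(W(-2, 4)) = 157*(1 + ((1/2)*4 - 1/2*(-2))) = 157*(1 + (2 + 1)) = 157*(1 + 3) = 157*4 = 628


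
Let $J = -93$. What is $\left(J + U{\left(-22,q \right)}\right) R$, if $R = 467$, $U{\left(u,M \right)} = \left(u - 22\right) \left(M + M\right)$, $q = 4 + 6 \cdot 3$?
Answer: $-947543$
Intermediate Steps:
$q = 22$ ($q = 4 + 18 = 22$)
$U{\left(u,M \right)} = 2 M \left(-22 + u\right)$ ($U{\left(u,M \right)} = \left(-22 + u\right) 2 M = 2 M \left(-22 + u\right)$)
$\left(J + U{\left(-22,q \right)}\right) R = \left(-93 + 2 \cdot 22 \left(-22 - 22\right)\right) 467 = \left(-93 + 2 \cdot 22 \left(-44\right)\right) 467 = \left(-93 - 1936\right) 467 = \left(-2029\right) 467 = -947543$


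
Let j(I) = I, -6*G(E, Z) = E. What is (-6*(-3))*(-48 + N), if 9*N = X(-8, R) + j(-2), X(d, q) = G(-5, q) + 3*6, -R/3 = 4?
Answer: -2491/3 ≈ -830.33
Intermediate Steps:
G(E, Z) = -E/6
R = -12 (R = -3*4 = -12)
X(d, q) = 113/6 (X(d, q) = -1/6*(-5) + 3*6 = 5/6 + 18 = 113/6)
N = 101/54 (N = (113/6 - 2)/9 = (1/9)*(101/6) = 101/54 ≈ 1.8704)
(-6*(-3))*(-48 + N) = (-6*(-3))*(-48 + 101/54) = 18*(-2491/54) = -2491/3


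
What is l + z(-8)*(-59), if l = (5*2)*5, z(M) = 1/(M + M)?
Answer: 859/16 ≈ 53.688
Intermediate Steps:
z(M) = 1/(2*M)
l = 50 (l = 10*5 = 50)
l + z(-8)*(-59) = 50 + ((1/2)/(-8))*(-59) = 50 + ((1/2)*(-1/8))*(-59) = 50 - 1/16*(-59) = 50 + 59/16 = 859/16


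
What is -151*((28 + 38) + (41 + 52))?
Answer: -24009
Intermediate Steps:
-151*((28 + 38) + (41 + 52)) = -151*(66 + 93) = -151*159 = -24009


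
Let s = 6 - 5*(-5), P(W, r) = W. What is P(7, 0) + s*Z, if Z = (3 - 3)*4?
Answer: 7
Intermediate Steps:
s = 31 (s = 6 + 25 = 31)
Z = 0 (Z = 0*4 = 0)
P(7, 0) + s*Z = 7 + 31*0 = 7 + 0 = 7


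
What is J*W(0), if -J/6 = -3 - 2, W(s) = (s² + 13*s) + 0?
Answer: 0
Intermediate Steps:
W(s) = s² + 13*s
J = 30 (J = -6*(-3 - 2) = -6*(-5) = 30)
J*W(0) = 30*(0*(13 + 0)) = 30*(0*13) = 30*0 = 0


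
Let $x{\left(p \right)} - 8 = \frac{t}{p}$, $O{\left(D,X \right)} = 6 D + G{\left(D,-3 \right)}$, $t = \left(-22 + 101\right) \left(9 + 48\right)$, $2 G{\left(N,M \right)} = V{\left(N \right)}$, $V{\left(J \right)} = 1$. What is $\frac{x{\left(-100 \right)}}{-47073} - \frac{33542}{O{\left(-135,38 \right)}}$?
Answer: $\frac{315790508357}{7621118700} \approx 41.436$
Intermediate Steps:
$G{\left(N,M \right)} = \frac{1}{2}$ ($G{\left(N,M \right)} = \frac{1}{2} \cdot 1 = \frac{1}{2}$)
$t = 4503$ ($t = 79 \cdot 57 = 4503$)
$O{\left(D,X \right)} = \frac{1}{2} + 6 D$ ($O{\left(D,X \right)} = 6 D + \frac{1}{2} = \frac{1}{2} + 6 D$)
$x{\left(p \right)} = 8 + \frac{4503}{p}$
$\frac{x{\left(-100 \right)}}{-47073} - \frac{33542}{O{\left(-135,38 \right)}} = \frac{8 + \frac{4503}{-100}}{-47073} - \frac{33542}{\frac{1}{2} + 6 \left(-135\right)} = \left(8 + 4503 \left(- \frac{1}{100}\right)\right) \left(- \frac{1}{47073}\right) - \frac{33542}{\frac{1}{2} - 810} = \left(8 - \frac{4503}{100}\right) \left(- \frac{1}{47073}\right) - \frac{33542}{- \frac{1619}{2}} = \left(- \frac{3703}{100}\right) \left(- \frac{1}{47073}\right) - - \frac{67084}{1619} = \frac{3703}{4707300} + \frac{67084}{1619} = \frac{315790508357}{7621118700}$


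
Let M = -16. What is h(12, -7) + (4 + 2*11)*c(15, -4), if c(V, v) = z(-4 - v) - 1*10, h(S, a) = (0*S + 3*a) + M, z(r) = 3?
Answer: -219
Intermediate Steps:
h(S, a) = -16 + 3*a (h(S, a) = (0*S + 3*a) - 16 = (0 + 3*a) - 16 = 3*a - 16 = -16 + 3*a)
c(V, v) = -7 (c(V, v) = 3 - 1*10 = 3 - 10 = -7)
h(12, -7) + (4 + 2*11)*c(15, -4) = (-16 + 3*(-7)) + (4 + 2*11)*(-7) = (-16 - 21) + (4 + 22)*(-7) = -37 + 26*(-7) = -37 - 182 = -219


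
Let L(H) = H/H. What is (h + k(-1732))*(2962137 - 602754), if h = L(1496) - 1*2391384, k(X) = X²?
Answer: 1435545351903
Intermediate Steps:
L(H) = 1
h = -2391383 (h = 1 - 1*2391384 = 1 - 2391384 = -2391383)
(h + k(-1732))*(2962137 - 602754) = (-2391383 + (-1732)²)*(2962137 - 602754) = (-2391383 + 2999824)*2359383 = 608441*2359383 = 1435545351903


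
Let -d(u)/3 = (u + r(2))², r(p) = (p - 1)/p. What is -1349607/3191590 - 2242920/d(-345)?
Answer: 8903954605753/1515114796390 ≈ 5.8768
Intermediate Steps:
r(p) = (-1 + p)/p
d(u) = -3*(½ + u)² (d(u) = -3*(u + (-1 + 2)/2)² = -3*(u + (½)*1)² = -3*(u + ½)² = -3*(½ + u)²)
-1349607/3191590 - 2242920/d(-345) = -1349607/3191590 - 2242920*(-4/(3*(1 + 2*(-345))²)) = -1349607*1/3191590 - 2242920*(-4/(3*(1 - 690)²)) = -1349607/3191590 - 2242920/((-¾*(-689)²)) = -1349607/3191590 - 2242920/((-¾*474721)) = -1349607/3191590 - 2242920/(-1424163/4) = -1349607/3191590 - 2242920*(-4/1424163) = -1349607/3191590 + 2990560/474721 = 8903954605753/1515114796390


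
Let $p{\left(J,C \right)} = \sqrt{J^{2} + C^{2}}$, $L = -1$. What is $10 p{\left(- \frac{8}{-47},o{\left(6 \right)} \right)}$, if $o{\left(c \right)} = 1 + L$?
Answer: $\frac{80}{47} \approx 1.7021$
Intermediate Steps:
$o{\left(c \right)} = 0$ ($o{\left(c \right)} = 1 - 1 = 0$)
$p{\left(J,C \right)} = \sqrt{C^{2} + J^{2}}$
$10 p{\left(- \frac{8}{-47},o{\left(6 \right)} \right)} = 10 \sqrt{0^{2} + \left(- \frac{8}{-47}\right)^{2}} = 10 \sqrt{0 + \left(\left(-8\right) \left(- \frac{1}{47}\right)\right)^{2}} = 10 \sqrt{0 + \left(\frac{8}{47}\right)^{2}} = 10 \sqrt{0 + \frac{64}{2209}} = 10 \sqrt{\frac{64}{2209}} = 10 \cdot \frac{8}{47} = \frac{80}{47}$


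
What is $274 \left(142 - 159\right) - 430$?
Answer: $-5088$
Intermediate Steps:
$274 \left(142 - 159\right) - 430 = 274 \left(-17\right) - 430 = -4658 - 430 = -5088$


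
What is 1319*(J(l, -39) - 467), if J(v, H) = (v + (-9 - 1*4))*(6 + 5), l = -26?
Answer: -1181824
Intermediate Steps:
J(v, H) = -143 + 11*v (J(v, H) = (v + (-9 - 4))*11 = (v - 13)*11 = (-13 + v)*11 = -143 + 11*v)
1319*(J(l, -39) - 467) = 1319*((-143 + 11*(-26)) - 467) = 1319*((-143 - 286) - 467) = 1319*(-429 - 467) = 1319*(-896) = -1181824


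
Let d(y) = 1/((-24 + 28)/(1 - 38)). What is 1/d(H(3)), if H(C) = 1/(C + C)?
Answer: -4/37 ≈ -0.10811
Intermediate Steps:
H(C) = 1/(2*C)
d(y) = -37/4 (d(y) = 1/(4/(-37)) = 1/(4*(-1/37)) = 1/(-4/37) = -37/4)
1/d(H(3)) = 1/(-37/4) = -4/37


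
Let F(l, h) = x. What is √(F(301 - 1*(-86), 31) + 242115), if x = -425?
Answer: √241690 ≈ 491.62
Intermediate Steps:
F(l, h) = -425
√(F(301 - 1*(-86), 31) + 242115) = √(-425 + 242115) = √241690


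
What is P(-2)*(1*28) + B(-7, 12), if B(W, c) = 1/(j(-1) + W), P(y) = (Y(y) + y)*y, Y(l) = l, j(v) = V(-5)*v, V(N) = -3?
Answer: 895/4 ≈ 223.75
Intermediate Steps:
j(v) = -3*v
P(y) = 2*y**2 (P(y) = (y + y)*y = (2*y)*y = 2*y**2)
B(W, c) = 1/(3 + W) (B(W, c) = 1/(-3*(-1) + W) = 1/(3 + W))
P(-2)*(1*28) + B(-7, 12) = (2*(-2)**2)*(1*28) + 1/(3 - 7) = (2*4)*28 + 1/(-4) = 8*28 - 1/4 = 224 - 1/4 = 895/4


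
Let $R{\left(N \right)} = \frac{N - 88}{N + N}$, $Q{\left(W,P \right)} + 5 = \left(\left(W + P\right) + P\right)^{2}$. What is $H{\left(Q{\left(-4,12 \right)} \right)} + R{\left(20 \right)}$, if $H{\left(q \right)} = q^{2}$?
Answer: $\frac{1560233}{10} \approx 1.5602 \cdot 10^{5}$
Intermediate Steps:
$Q{\left(W,P \right)} = -5 + \left(W + 2 P\right)^{2}$ ($Q{\left(W,P \right)} = -5 + \left(\left(W + P\right) + P\right)^{2} = -5 + \left(\left(P + W\right) + P\right)^{2} = -5 + \left(W + 2 P\right)^{2}$)
$R{\left(N \right)} = \frac{-88 + N}{2 N}$
$H{\left(Q{\left(-4,12 \right)} \right)} + R{\left(20 \right)} = \left(-5 + \left(-4 + 2 \cdot 12\right)^{2}\right)^{2} + \frac{-88 + 20}{2 \cdot 20} = \left(-5 + \left(-4 + 24\right)^{2}\right)^{2} + \frac{1}{2} \cdot \frac{1}{20} \left(-68\right) = \left(-5 + 20^{2}\right)^{2} - \frac{17}{10} = \left(-5 + 400\right)^{2} - \frac{17}{10} = 395^{2} - \frac{17}{10} = 156025 - \frac{17}{10} = \frac{1560233}{10}$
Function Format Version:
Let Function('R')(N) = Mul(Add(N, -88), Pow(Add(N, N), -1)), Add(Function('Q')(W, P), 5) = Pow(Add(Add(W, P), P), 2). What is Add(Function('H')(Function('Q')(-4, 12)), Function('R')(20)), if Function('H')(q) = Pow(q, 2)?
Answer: Rational(1560233, 10) ≈ 1.5602e+5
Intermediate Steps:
Function('Q')(W, P) = Add(-5, Pow(Add(W, Mul(2, P)), 2)) (Function('Q')(W, P) = Add(-5, Pow(Add(Add(W, P), P), 2)) = Add(-5, Pow(Add(Add(P, W), P), 2)) = Add(-5, Pow(Add(W, Mul(2, P)), 2)))
Function('R')(N) = Mul(Rational(1, 2), Pow(N, -1), Add(-88, N)) (Function('R')(N) = Mul(Add(-88, N), Pow(Mul(2, N), -1)) = Mul(Add(-88, N), Mul(Rational(1, 2), Pow(N, -1))) = Mul(Rational(1, 2), Pow(N, -1), Add(-88, N)))
Add(Function('H')(Function('Q')(-4, 12)), Function('R')(20)) = Add(Pow(Add(-5, Pow(Add(-4, Mul(2, 12)), 2)), 2), Mul(Rational(1, 2), Pow(20, -1), Add(-88, 20))) = Add(Pow(Add(-5, Pow(Add(-4, 24), 2)), 2), Mul(Rational(1, 2), Rational(1, 20), -68)) = Add(Pow(Add(-5, Pow(20, 2)), 2), Rational(-17, 10)) = Add(Pow(Add(-5, 400), 2), Rational(-17, 10)) = Add(Pow(395, 2), Rational(-17, 10)) = Add(156025, Rational(-17, 10)) = Rational(1560233, 10)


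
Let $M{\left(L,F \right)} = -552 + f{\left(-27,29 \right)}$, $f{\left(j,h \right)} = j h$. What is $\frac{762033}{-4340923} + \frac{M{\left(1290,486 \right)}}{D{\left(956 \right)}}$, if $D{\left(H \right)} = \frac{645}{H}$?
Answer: $- \frac{12737098619}{6436541} \approx -1978.9$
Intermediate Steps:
$f{\left(j,h \right)} = h j$
$M{\left(L,F \right)} = -1335$ ($M{\left(L,F \right)} = -552 + 29 \left(-27\right) = -552 - 783 = -1335$)
$\frac{762033}{-4340923} + \frac{M{\left(1290,486 \right)}}{D{\left(956 \right)}} = \frac{762033}{-4340923} - \frac{1335}{645 \cdot \frac{1}{956}} = 762033 \left(- \frac{1}{4340923}\right) - \frac{1335}{645 \cdot \frac{1}{956}} = - \frac{26277}{149687} - \frac{1335}{\frac{645}{956}} = - \frac{26277}{149687} - \frac{85084}{43} = - \frac{12737098619}{6436541}$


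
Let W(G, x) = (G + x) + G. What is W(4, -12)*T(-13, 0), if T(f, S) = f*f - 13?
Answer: -624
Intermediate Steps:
W(G, x) = x + 2*G
T(f, S) = -13 + f**2 (T(f, S) = f**2 - 13 = -13 + f**2)
W(4, -12)*T(-13, 0) = (-12 + 2*4)*(-13 + (-13)**2) = (-12 + 8)*(-13 + 169) = -4*156 = -624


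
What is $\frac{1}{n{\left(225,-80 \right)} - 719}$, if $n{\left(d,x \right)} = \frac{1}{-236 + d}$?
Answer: $- \frac{11}{7910} \approx -0.0013906$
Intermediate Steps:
$\frac{1}{n{\left(225,-80 \right)} - 719} = \frac{1}{\frac{1}{-236 + 225} - 719} = \frac{1}{\frac{1}{-11} - 719} = \frac{1}{- \frac{1}{11} - 719} = \frac{1}{- \frac{7910}{11}} = - \frac{11}{7910}$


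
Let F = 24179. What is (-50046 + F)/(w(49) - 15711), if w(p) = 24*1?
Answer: 25867/15687 ≈ 1.6489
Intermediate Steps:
w(p) = 24
(-50046 + F)/(w(49) - 15711) = (-50046 + 24179)/(24 - 15711) = -25867/(-15687) = -25867*(-1/15687) = 25867/15687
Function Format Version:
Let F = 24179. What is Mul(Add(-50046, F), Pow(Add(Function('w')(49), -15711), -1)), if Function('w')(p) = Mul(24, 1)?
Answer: Rational(25867, 15687) ≈ 1.6489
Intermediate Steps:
Function('w')(p) = 24
Mul(Add(-50046, F), Pow(Add(Function('w')(49), -15711), -1)) = Mul(Add(-50046, 24179), Pow(Add(24, -15711), -1)) = Mul(-25867, Pow(-15687, -1)) = Mul(-25867, Rational(-1, 15687)) = Rational(25867, 15687)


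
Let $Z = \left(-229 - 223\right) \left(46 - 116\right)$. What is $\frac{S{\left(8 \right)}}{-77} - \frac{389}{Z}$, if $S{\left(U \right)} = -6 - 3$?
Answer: $\frac{36401}{348040} \approx 0.10459$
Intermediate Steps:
$S{\left(U \right)} = -9$
$Z = 31640$ ($Z = \left(-452\right) \left(-70\right) = 31640$)
$\frac{S{\left(8 \right)}}{-77} - \frac{389}{Z} = - \frac{9}{-77} - \frac{389}{31640} = \left(-9\right) \left(- \frac{1}{77}\right) - \frac{389}{31640} = \frac{9}{77} - \frac{389}{31640} = \frac{36401}{348040}$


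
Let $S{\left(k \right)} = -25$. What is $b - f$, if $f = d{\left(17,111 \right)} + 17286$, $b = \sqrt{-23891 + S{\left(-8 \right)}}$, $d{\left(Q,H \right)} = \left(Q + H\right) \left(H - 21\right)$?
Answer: $-28806 + 2 i \sqrt{5979} \approx -28806.0 + 154.65 i$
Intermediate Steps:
$d{\left(Q,H \right)} = \left(-21 + H\right) \left(H + Q\right)$ ($d{\left(Q,H \right)} = \left(H + Q\right) \left(-21 + H\right) = \left(-21 + H\right) \left(H + Q\right)$)
$b = 2 i \sqrt{5979}$ ($b = \sqrt{-23891 - 25} = \sqrt{-23916} = 2 i \sqrt{5979} \approx 154.65 i$)
$f = 28806$ ($f = \left(111^{2} - 2331 - 357 + 111 \cdot 17\right) + 17286 = \left(12321 - 2331 - 357 + 1887\right) + 17286 = 11520 + 17286 = 28806$)
$b - f = 2 i \sqrt{5979} - 28806 = -28806 + 2 i \sqrt{5979}$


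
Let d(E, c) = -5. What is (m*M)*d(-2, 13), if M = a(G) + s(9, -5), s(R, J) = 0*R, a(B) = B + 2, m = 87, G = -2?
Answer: 0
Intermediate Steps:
a(B) = 2 + B
s(R, J) = 0
M = 0 (M = (2 - 2) + 0 = 0 + 0 = 0)
(m*M)*d(-2, 13) = (87*0)*(-5) = 0*(-5) = 0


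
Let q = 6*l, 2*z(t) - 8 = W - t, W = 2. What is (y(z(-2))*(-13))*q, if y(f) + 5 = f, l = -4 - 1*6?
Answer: 780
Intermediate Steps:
l = -10 (l = -4 - 6 = -10)
z(t) = 5 - t/2 (z(t) = 4 + (2 - t)/2 = 4 + (1 - t/2) = 5 - t/2)
y(f) = -5 + f
q = -60 (q = 6*(-10) = -60)
(y(z(-2))*(-13))*q = ((-5 + (5 - ½*(-2)))*(-13))*(-60) = ((-5 + (5 + 1))*(-13))*(-60) = ((-5 + 6)*(-13))*(-60) = (1*(-13))*(-60) = -13*(-60) = 780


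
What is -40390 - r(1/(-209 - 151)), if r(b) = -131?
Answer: -40259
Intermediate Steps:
-40390 - r(1/(-209 - 151)) = -40390 - 1*(-131) = -40390 + 131 = -40259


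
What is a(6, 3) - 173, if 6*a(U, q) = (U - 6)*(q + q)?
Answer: -173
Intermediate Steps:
a(U, q) = q*(-6 + U)/3 (a(U, q) = ((U - 6)*(q + q))/6 = ((-6 + U)*(2*q))/6 = (2*q*(-6 + U))/6 = q*(-6 + U)/3)
a(6, 3) - 173 = (1/3)*3*(-6 + 6) - 173 = (1/3)*3*0 - 173 = 0 - 173 = -173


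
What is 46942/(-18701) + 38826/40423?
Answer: -1171451440/755950523 ≈ -1.5496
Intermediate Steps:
46942/(-18701) + 38826/40423 = 46942*(-1/18701) + 38826*(1/40423) = -46942/18701 + 38826/40423 = -1171451440/755950523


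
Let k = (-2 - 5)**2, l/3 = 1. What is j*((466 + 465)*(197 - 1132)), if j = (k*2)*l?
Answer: -255922590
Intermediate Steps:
l = 3 (l = 3*1 = 3)
k = 49 (k = (-7)**2 = 49)
j = 294 (j = (49*2)*3 = 98*3 = 294)
j*((466 + 465)*(197 - 1132)) = 294*((466 + 465)*(197 - 1132)) = 294*(931*(-935)) = 294*(-870485) = -255922590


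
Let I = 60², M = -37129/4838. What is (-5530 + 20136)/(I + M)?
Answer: 70663828/17379671 ≈ 4.0659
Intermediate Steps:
M = -37129/4838 (M = -37129*1/4838 = -37129/4838 ≈ -7.6745)
I = 3600
(-5530 + 20136)/(I + M) = (-5530 + 20136)/(3600 - 37129/4838) = 14606/(17379671/4838) = 14606*(4838/17379671) = 70663828/17379671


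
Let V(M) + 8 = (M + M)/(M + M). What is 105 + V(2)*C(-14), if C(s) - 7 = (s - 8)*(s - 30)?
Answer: -6720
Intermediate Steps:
V(M) = -7 (V(M) = -8 + (M + M)/(M + M) = -8 + (2*M)/((2*M)) = -8 + (2*M)*(1/(2*M)) = -8 + 1 = -7)
C(s) = 7 + (-30 + s)*(-8 + s) (C(s) = 7 + (s - 8)*(s - 30) = 7 + (-8 + s)*(-30 + s) = 7 + (-30 + s)*(-8 + s))
105 + V(2)*C(-14) = 105 - 7*(247 + (-14)² - 38*(-14)) = 105 - 7*(247 + 196 + 532) = 105 - 7*975 = 105 - 6825 = -6720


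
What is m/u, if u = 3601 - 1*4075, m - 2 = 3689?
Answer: -3691/474 ≈ -7.7869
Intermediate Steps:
m = 3691 (m = 2 + 3689 = 3691)
u = -474 (u = 3601 - 4075 = -474)
m/u = 3691/(-474) = 3691*(-1/474) = -3691/474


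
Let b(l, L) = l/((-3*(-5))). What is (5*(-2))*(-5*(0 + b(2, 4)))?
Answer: 20/3 ≈ 6.6667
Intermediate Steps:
b(l, L) = l/15
(5*(-2))*(-5*(0 + b(2, 4))) = (5*(-2))*(-5*(0 + (1/15)*2)) = -(-50)*(0 + 2/15) = -(-50)*2/15 = -10*(-2/3) = 20/3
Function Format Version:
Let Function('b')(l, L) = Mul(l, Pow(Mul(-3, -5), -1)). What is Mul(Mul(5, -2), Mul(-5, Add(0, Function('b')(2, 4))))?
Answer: Rational(20, 3) ≈ 6.6667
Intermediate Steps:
Function('b')(l, L) = Mul(Rational(1, 15), l) (Function('b')(l, L) = Mul(l, Pow(15, -1)) = Mul(l, Rational(1, 15)) = Mul(Rational(1, 15), l))
Mul(Mul(5, -2), Mul(-5, Add(0, Function('b')(2, 4)))) = Mul(Mul(5, -2), Mul(-5, Add(0, Mul(Rational(1, 15), 2)))) = Mul(-10, Mul(-5, Add(0, Rational(2, 15)))) = Mul(-10, Mul(-5, Rational(2, 15))) = Mul(-10, Rational(-2, 3)) = Rational(20, 3)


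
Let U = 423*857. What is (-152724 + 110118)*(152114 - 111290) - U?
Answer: -1739709855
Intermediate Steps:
U = 362511
(-152724 + 110118)*(152114 - 111290) - U = (-152724 + 110118)*(152114 - 111290) - 1*362511 = -42606*40824 - 362511 = -1739347344 - 362511 = -1739709855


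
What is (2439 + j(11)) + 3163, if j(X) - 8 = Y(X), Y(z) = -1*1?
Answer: 5609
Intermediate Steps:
Y(z) = -1
j(X) = 7 (j(X) = 8 - 1 = 7)
(2439 + j(11)) + 3163 = (2439 + 7) + 3163 = 2446 + 3163 = 5609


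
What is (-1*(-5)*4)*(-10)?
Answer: -200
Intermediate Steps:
(-1*(-5)*4)*(-10) = (5*4)*(-10) = 20*(-10) = -200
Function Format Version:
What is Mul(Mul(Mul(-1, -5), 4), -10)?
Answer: -200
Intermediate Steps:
Mul(Mul(Mul(-1, -5), 4), -10) = Mul(Mul(5, 4), -10) = Mul(20, -10) = -200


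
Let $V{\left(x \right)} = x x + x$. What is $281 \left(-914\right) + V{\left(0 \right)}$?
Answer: $-256834$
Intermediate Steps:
$V{\left(x \right)} = x + x^{2}$ ($V{\left(x \right)} = x^{2} + x = x + x^{2}$)
$281 \left(-914\right) + V{\left(0 \right)} = 281 \left(-914\right) + 0 \left(1 + 0\right) = -256834 + 0 \cdot 1 = -256834 + 0 = -256834$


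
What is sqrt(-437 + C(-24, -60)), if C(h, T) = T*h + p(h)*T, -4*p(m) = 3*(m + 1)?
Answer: 4*I*sqrt(2) ≈ 5.6569*I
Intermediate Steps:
p(m) = -3/4 - 3*m/4 (p(m) = -3*(m + 1)/4 = -3*(1 + m)/4 = -(3 + 3*m)/4 = -3/4 - 3*m/4)
C(h, T) = T*h + T*(-3/4 - 3*h/4) (C(h, T) = T*h + (-3/4 - 3*h/4)*T = T*h + T*(-3/4 - 3*h/4))
sqrt(-437 + C(-24, -60)) = sqrt(-437 + (1/4)*(-60)*(-3 - 24)) = sqrt(-437 + (1/4)*(-60)*(-27)) = sqrt(-437 + 405) = sqrt(-32) = 4*I*sqrt(2)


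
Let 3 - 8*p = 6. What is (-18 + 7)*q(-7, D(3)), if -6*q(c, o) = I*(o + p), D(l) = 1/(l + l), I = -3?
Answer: 55/48 ≈ 1.1458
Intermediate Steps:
p = -3/8 (p = 3/8 - ⅛*6 = 3/8 - ¾ = -3/8 ≈ -0.37500)
D(l) = 1/(2*l)
q(c, o) = -3/16 + o/2 (q(c, o) = -(-1)*(o - 3/8)/2 = -(-1)*(-3/8 + o)/2 = -(9/8 - 3*o)/6 = -3/16 + o/2)
(-18 + 7)*q(-7, D(3)) = (-18 + 7)*(-3/16 + ((½)/3)/2) = -11*(-3/16 + ((½)*(⅓))/2) = -11*(-3/16 + (½)*(⅙)) = -11*(-3/16 + 1/12) = -11*(-5/48) = 55/48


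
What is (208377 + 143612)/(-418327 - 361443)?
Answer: -351989/779770 ≈ -0.45140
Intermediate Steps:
(208377 + 143612)/(-418327 - 361443) = 351989/(-779770) = 351989*(-1/779770) = -351989/779770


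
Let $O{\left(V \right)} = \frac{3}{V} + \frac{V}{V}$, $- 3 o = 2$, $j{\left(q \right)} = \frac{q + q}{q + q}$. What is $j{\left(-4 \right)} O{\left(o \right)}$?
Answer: $- \frac{7}{2} \approx -3.5$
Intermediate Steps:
$j{\left(q \right)} = 1$ ($j{\left(q \right)} = \frac{2 q}{2 q} = 2 q \frac{1}{2 q} = 1$)
$o = - \frac{2}{3}$ ($o = \left(- \frac{1}{3}\right) 2 = - \frac{2}{3} \approx -0.66667$)
$O{\left(V \right)} = 1 + \frac{3}{V}$ ($O{\left(V \right)} = \frac{3}{V} + 1 = 1 + \frac{3}{V}$)
$j{\left(-4 \right)} O{\left(o \right)} = 1 \frac{3 - \frac{2}{3}}{- \frac{2}{3}} = 1 \left(\left(- \frac{3}{2}\right) \frac{7}{3}\right) = 1 \left(- \frac{7}{2}\right) = - \frac{7}{2}$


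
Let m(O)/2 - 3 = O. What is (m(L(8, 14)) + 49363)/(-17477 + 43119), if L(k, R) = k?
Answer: 49385/25642 ≈ 1.9259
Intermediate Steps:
m(O) = 6 + 2*O
(m(L(8, 14)) + 49363)/(-17477 + 43119) = ((6 + 2*8) + 49363)/(-17477 + 43119) = ((6 + 16) + 49363)/25642 = (22 + 49363)*(1/25642) = 49385*(1/25642) = 49385/25642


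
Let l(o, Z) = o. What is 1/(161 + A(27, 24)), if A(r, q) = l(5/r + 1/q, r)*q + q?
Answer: 9/1714 ≈ 0.0052509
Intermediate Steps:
A(r, q) = q + q*(1/q + 5/r) (A(r, q) = (5/r + 1/q)*q + q = (1/q + 5/r)*q + q = q*(1/q + 5/r) + q = q + q*(1/q + 5/r))
1/(161 + A(27, 24)) = 1/(161 + (1 + 24 + 5*24/27)) = 1/(161 + (1 + 24 + 5*24*(1/27))) = 1/(161 + (1 + 24 + 40/9)) = 1/(161 + 265/9) = 1/(1714/9) = 9/1714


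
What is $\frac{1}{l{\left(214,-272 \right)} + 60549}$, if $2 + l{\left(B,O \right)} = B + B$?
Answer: $\frac{1}{60975} \approx 1.64 \cdot 10^{-5}$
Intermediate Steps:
$l{\left(B,O \right)} = -2 + 2 B$ ($l{\left(B,O \right)} = -2 + \left(B + B\right) = -2 + 2 B$)
$\frac{1}{l{\left(214,-272 \right)} + 60549} = \frac{1}{\left(-2 + 2 \cdot 214\right) + 60549} = \frac{1}{\left(-2 + 428\right) + 60549} = \frac{1}{426 + 60549} = \frac{1}{60975}$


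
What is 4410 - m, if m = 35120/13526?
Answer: 29807270/6763 ≈ 4407.4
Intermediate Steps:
m = 17560/6763 (m = 35120*(1/13526) = 17560/6763 ≈ 2.5965)
4410 - m = 4410 - 1*17560/6763 = 4410 - 17560/6763 = 29807270/6763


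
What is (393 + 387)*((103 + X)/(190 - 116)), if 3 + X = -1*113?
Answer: -5070/37 ≈ -137.03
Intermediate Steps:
X = -116 (X = -3 - 1*113 = -3 - 113 = -116)
(393 + 387)*((103 + X)/(190 - 116)) = (393 + 387)*((103 - 116)/(190 - 116)) = 780*(-13/74) = -5070/37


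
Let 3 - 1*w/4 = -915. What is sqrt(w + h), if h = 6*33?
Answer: 3*sqrt(430) ≈ 62.209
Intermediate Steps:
w = 3672 (w = 12 - 4*(-915) = 12 + 3660 = 3672)
h = 198
sqrt(w + h) = sqrt(3672 + 198) = sqrt(3870) = 3*sqrt(430)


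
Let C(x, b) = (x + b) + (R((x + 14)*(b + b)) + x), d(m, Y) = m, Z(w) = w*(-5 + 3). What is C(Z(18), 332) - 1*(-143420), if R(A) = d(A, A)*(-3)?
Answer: 187504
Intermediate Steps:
Z(w) = -2*w (Z(w) = w*(-2) = -2*w)
R(A) = -3*A (R(A) = A*(-3) = -3*A)
C(x, b) = b + 2*x - 6*b*(14 + x) (C(x, b) = (x + b) + (-3*(x + 14)*(b + b) + x) = (b + x) + (-3*(14 + x)*2*b + x) = (b + x) + (-6*b*(14 + x) + x) = (b + x) + (x - 6*b*(14 + x)) = b + 2*x - 6*b*(14 + x))
C(Z(18), 332) - 1*(-143420) = (332 + 2*(-2*18) - 6*332*(14 - 2*18)) - 1*(-143420) = (332 + 2*(-36) - 6*332*(14 - 36)) + 143420 = (332 - 72 - 6*332*(-22)) + 143420 = (332 - 72 + 43824) + 143420 = 44084 + 143420 = 187504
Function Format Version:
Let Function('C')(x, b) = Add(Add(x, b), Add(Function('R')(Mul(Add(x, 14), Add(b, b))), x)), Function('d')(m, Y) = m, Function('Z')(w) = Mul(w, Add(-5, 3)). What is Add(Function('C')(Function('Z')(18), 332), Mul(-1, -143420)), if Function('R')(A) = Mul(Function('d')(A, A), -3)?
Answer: 187504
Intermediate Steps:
Function('Z')(w) = Mul(-2, w) (Function('Z')(w) = Mul(w, -2) = Mul(-2, w))
Function('R')(A) = Mul(-3, A) (Function('R')(A) = Mul(A, -3) = Mul(-3, A))
Function('C')(x, b) = Add(b, Mul(2, x), Mul(-6, b, Add(14, x))) (Function('C')(x, b) = Add(Add(x, b), Add(Mul(-3, Mul(Add(x, 14), Add(b, b))), x)) = Add(Add(b, x), Add(Mul(-3, Mul(Add(14, x), Mul(2, b))), x)) = Add(Add(b, x), Add(Mul(-3, Mul(2, b, Add(14, x))), x)) = Add(Add(b, x), Add(Mul(-6, b, Add(14, x)), x)) = Add(Add(b, x), Add(x, Mul(-6, b, Add(14, x)))) = Add(b, Mul(2, x), Mul(-6, b, Add(14, x))))
Add(Function('C')(Function('Z')(18), 332), Mul(-1, -143420)) = Add(Add(332, Mul(2, Mul(-2, 18)), Mul(-6, 332, Add(14, Mul(-2, 18)))), Mul(-1, -143420)) = Add(Add(332, Mul(2, -36), Mul(-6, 332, Add(14, -36))), 143420) = Add(Add(332, -72, Mul(-6, 332, -22)), 143420) = Add(Add(332, -72, 43824), 143420) = Add(44084, 143420) = 187504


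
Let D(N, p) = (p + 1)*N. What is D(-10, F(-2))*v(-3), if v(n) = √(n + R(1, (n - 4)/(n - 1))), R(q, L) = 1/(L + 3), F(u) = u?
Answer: 10*I*√1007/19 ≈ 16.702*I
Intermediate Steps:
R(q, L) = 1/(3 + L)
D(N, p) = N*(1 + p) (D(N, p) = (1 + p)*N = N*(1 + p))
v(n) = √(n + 1/(3 + (-4 + n)/(-1 + n))) (v(n) = √(n + 1/(3 + (n - 4)/(n - 1))) = √(n + 1/(3 + (-4 + n)/(-1 + n))))
D(-10, F(-2))*v(-3) = (-10*(1 - 2))*√((-1 - 3 - 3*(-7 + 4*(-3)))/(-7 + 4*(-3))) = (-10*(-1))*√((-1 - 3 - 3*(-7 - 12))/(-7 - 12)) = 10*√((-1 - 3 - 3*(-19))/(-19)) = 10*√(-(-1 - 3 + 57)/19) = 10*√(-1/19*53) = 10*√(-53/19) = 10*(I*√1007/19) = 10*I*√1007/19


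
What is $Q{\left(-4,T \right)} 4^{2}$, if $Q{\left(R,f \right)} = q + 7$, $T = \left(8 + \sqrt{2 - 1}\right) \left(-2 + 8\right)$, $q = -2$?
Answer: $80$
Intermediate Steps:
$T = 54$ ($T = \left(8 + \sqrt{1}\right) 6 = \left(8 + 1\right) 6 = 9 \cdot 6 = 54$)
$Q{\left(R,f \right)} = 5$ ($Q{\left(R,f \right)} = -2 + 7 = 5$)
$Q{\left(-4,T \right)} 4^{2} = 5 \cdot 4^{2} = 5 \cdot 16 = 80$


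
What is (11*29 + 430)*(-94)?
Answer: -70406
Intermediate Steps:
(11*29 + 430)*(-94) = (319 + 430)*(-94) = 749*(-94) = -70406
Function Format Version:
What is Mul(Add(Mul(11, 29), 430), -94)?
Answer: -70406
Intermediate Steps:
Mul(Add(Mul(11, 29), 430), -94) = Mul(Add(319, 430), -94) = Mul(749, -94) = -70406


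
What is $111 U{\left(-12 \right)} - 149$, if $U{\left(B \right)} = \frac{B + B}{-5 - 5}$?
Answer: $\frac{587}{5} \approx 117.4$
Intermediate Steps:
$U{\left(B \right)} = - \frac{B}{5}$ ($U{\left(B \right)} = \frac{2 B}{-10} = 2 B \left(- \frac{1}{10}\right) = - \frac{B}{5}$)
$111 U{\left(-12 \right)} - 149 = 111 \left(\left(- \frac{1}{5}\right) \left(-12\right)\right) - 149 = 111 \cdot \frac{12}{5} - 149 = \frac{1332}{5} - 149 = \frac{587}{5}$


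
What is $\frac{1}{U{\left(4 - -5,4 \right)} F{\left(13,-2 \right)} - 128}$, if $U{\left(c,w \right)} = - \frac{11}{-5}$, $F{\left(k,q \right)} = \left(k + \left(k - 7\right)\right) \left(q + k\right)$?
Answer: $\frac{5}{1659} \approx 0.0030139$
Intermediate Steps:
$F{\left(k,q \right)} = \left(-7 + 2 k\right) \left(k + q\right)$ ($F{\left(k,q \right)} = \left(k + \left(k - 7\right)\right) \left(k + q\right) = \left(k + \left(-7 + k\right)\right) \left(k + q\right) = \left(-7 + 2 k\right) \left(k + q\right)$)
$U{\left(c,w \right)} = \frac{11}{5}$ ($U{\left(c,w \right)} = \left(-11\right) \left(- \frac{1}{5}\right) = \frac{11}{5}$)
$\frac{1}{U{\left(4 - -5,4 \right)} F{\left(13,-2 \right)} - 128} = \frac{1}{\frac{11 \left(\left(-7\right) 13 - -14 + 2 \cdot 13^{2} + 2 \cdot 13 \left(-2\right)\right)}{5} - 128} = \frac{1}{\frac{11 \left(-91 + 14 + 2 \cdot 169 - 52\right)}{5} - 128} = \frac{1}{\frac{11 \left(-91 + 14 + 338 - 52\right)}{5} - 128} = \frac{1}{\frac{11}{5} \cdot 209 - 128} = \frac{1}{\frac{2299}{5} - 128} = \frac{1}{\frac{1659}{5}} = \frac{5}{1659}$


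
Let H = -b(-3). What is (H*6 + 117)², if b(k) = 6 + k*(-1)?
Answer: 3969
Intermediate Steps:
b(k) = 6 - k
H = -9 (H = -(6 - 1*(-3)) = -(6 + 3) = -1*9 = -9)
(H*6 + 117)² = (-9*6 + 117)² = (-54 + 117)² = 63² = 3969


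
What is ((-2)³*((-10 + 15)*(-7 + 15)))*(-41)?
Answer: 13120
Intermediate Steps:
((-2)³*((-10 + 15)*(-7 + 15)))*(-41) = -40*8*(-41) = -8*40*(-41) = -320*(-41) = 13120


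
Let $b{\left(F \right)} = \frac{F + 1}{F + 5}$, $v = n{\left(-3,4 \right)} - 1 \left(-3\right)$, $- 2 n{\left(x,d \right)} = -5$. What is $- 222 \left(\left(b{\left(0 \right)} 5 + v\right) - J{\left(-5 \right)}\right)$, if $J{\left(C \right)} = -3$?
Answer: $-2109$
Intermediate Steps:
$n{\left(x,d \right)} = \frac{5}{2}$ ($n{\left(x,d \right)} = \left(- \frac{1}{2}\right) \left(-5\right) = \frac{5}{2}$)
$v = \frac{11}{2}$ ($v = \frac{5}{2} - 1 \left(-3\right) = \frac{5}{2} - -3 = \frac{5}{2} + 3 = \frac{11}{2} \approx 5.5$)
$b{\left(F \right)} = \frac{1 + F}{5 + F}$
$- 222 \left(\left(b{\left(0 \right)} 5 + v\right) - J{\left(-5 \right)}\right) = - 222 \left(\left(\frac{1 + 0}{5 + 0} \cdot 5 + \frac{11}{2}\right) - -3\right) = - 222 \left(\left(\frac{1}{5} \cdot 1 \cdot 5 + \frac{11}{2}\right) + 3\right) = - 222 \left(\left(\frac{1}{5} \cdot 5 + \frac{11}{2}\right) + 3\right) = - 222 \left(\left(1 + \frac{11}{2}\right) + 3\right) = - 222 \left(\frac{13}{2} + 3\right) = \left(-222\right) \frac{19}{2} = -2109$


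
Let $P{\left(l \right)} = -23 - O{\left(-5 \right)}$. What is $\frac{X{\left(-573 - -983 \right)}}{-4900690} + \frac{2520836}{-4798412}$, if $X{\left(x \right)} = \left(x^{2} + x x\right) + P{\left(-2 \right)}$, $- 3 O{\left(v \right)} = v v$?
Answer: $- \frac{5237621817949}{8818323639105} \approx -0.59395$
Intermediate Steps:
$O{\left(v \right)} = - \frac{v^{2}}{3}$ ($O{\left(v \right)} = - \frac{v v}{3} = - \frac{v^{2}}{3}$)
$P{\left(l \right)} = - \frac{44}{3}$ ($P{\left(l \right)} = -23 - - \frac{\left(-5\right)^{2}}{3} = -23 - \left(- \frac{1}{3}\right) 25 = -23 - - \frac{25}{3} = -23 + \frac{25}{3} = - \frac{44}{3}$)
$X{\left(x \right)} = - \frac{44}{3} + 2 x^{2}$ ($X{\left(x \right)} = \left(x^{2} + x x\right) - \frac{44}{3} = \left(x^{2} + x^{2}\right) - \frac{44}{3} = 2 x^{2} - \frac{44}{3} = - \frac{44}{3} + 2 x^{2}$)
$\frac{X{\left(-573 - -983 \right)}}{-4900690} + \frac{2520836}{-4798412} = \frac{- \frac{44}{3} + 2 \left(-573 - -983\right)^{2}}{-4900690} + \frac{2520836}{-4798412} = \left(- \frac{44}{3} + 2 \left(-573 + 983\right)^{2}\right) \left(- \frac{1}{4900690}\right) + 2520836 \left(- \frac{1}{4798412}\right) = \left(- \frac{44}{3} + 2 \cdot 410^{2}\right) \left(- \frac{1}{4900690}\right) - \frac{630209}{1199603} = \left(- \frac{44}{3} + 2 \cdot 168100\right) \left(- \frac{1}{4900690}\right) - \frac{630209}{1199603} = \left(- \frac{44}{3} + 336200\right) \left(- \frac{1}{4900690}\right) - \frac{630209}{1199603} = \frac{1008556}{3} \left(- \frac{1}{4900690}\right) - \frac{630209}{1199603} = - \frac{504278}{7351035} - \frac{630209}{1199603} = - \frac{5237621817949}{8818323639105}$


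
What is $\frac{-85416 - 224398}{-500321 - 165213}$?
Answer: $\frac{154907}{332767} \approx 0.46551$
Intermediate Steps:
$\frac{-85416 - 224398}{-500321 - 165213} = - \frac{309814}{-665534} = \left(-309814\right) \left(- \frac{1}{665534}\right) = \frac{154907}{332767}$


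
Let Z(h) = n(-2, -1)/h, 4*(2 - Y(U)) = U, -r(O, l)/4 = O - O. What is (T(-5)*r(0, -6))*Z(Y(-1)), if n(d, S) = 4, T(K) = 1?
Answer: 0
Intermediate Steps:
r(O, l) = 0 (r(O, l) = -4*(O - O) = -4*0 = 0)
Y(U) = 2 - U/4
Z(h) = 4/h
(T(-5)*r(0, -6))*Z(Y(-1)) = (1*0)*(4/(2 - 1/4*(-1))) = 0*(4/(2 + 1/4)) = 0*(4/(9/4)) = 0*(4*(4/9)) = 0*(16/9) = 0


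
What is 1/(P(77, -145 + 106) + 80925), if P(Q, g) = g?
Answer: 1/80886 ≈ 1.2363e-5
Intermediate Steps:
1/(P(77, -145 + 106) + 80925) = 1/((-145 + 106) + 80925) = 1/(-39 + 80925) = 1/80886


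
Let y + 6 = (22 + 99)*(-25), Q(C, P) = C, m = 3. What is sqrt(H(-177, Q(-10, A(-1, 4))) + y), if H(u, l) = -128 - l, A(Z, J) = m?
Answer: I*sqrt(3149) ≈ 56.116*I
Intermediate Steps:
A(Z, J) = 3
y = -3031 (y = -6 + (22 + 99)*(-25) = -6 + 121*(-25) = -6 - 3025 = -3031)
sqrt(H(-177, Q(-10, A(-1, 4))) + y) = sqrt((-128 - 1*(-10)) - 3031) = sqrt((-128 + 10) - 3031) = sqrt(-118 - 3031) = sqrt(-3149) = I*sqrt(3149)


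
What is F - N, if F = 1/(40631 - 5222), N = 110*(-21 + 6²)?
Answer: -58424849/35409 ≈ -1650.0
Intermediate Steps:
N = 1650 (N = 110*(-21 + 36) = 110*15 = 1650)
F = 1/35409 ≈ 2.8241e-5
F - N = 1/35409 - 1*1650 = 1/35409 - 1650 = -58424849/35409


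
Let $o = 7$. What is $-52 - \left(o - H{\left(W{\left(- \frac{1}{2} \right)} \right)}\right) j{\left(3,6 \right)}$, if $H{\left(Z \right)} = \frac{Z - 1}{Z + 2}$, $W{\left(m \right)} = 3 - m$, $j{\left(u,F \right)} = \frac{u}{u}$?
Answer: $- \frac{644}{11} \approx -58.545$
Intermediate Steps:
$j{\left(u,F \right)} = 1$
$H{\left(Z \right)} = \frac{-1 + Z}{2 + Z}$
$-52 - \left(o - H{\left(W{\left(- \frac{1}{2} \right)} \right)}\right) j{\left(3,6 \right)} = -52 - \left(7 - \frac{-1 + \left(3 - - \frac{1}{2}\right)}{2 + \left(3 - - \frac{1}{2}\right)}\right) 1 = -52 - \left(7 - \frac{-1 + \left(3 + \frac{1}{2}\right)}{2 + \left(3 + \frac{1}{2}\right)}\right) 1 = -52 - \left(7 - \frac{-1 + \frac{7}{2}}{2 + \frac{7}{2}}\right) 1 = -52 - \left(7 - \frac{1}{\frac{11}{2}} \cdot \frac{5}{2}\right) 1 = -52 - \left(7 - \frac{2}{11} \cdot \frac{5}{2}\right) 1 = -52 - \left(7 - \frac{5}{11}\right) 1 = -52 - \frac{72}{11} \cdot 1 = -52 - \frac{72}{11} = - \frac{644}{11}$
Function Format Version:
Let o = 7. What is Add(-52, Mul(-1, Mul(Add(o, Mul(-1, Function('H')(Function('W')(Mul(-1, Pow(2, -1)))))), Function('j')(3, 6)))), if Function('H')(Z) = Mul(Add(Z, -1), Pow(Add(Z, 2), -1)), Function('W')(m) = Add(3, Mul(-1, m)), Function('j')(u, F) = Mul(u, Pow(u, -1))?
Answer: Rational(-644, 11) ≈ -58.545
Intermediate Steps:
Function('j')(u, F) = 1
Function('H')(Z) = Mul(Pow(Add(2, Z), -1), Add(-1, Z)) (Function('H')(Z) = Mul(Add(-1, Z), Pow(Add(2, Z), -1)) = Mul(Pow(Add(2, Z), -1), Add(-1, Z)))
Add(-52, Mul(-1, Mul(Add(o, Mul(-1, Function('H')(Function('W')(Mul(-1, Pow(2, -1)))))), Function('j')(3, 6)))) = Add(-52, Mul(-1, Mul(Add(7, Mul(-1, Mul(Pow(Add(2, Add(3, Mul(-1, Mul(-1, Pow(2, -1))))), -1), Add(-1, Add(3, Mul(-1, Mul(-1, Pow(2, -1)))))))), 1))) = Add(-52, Mul(-1, Mul(Add(7, Mul(-1, Mul(Pow(Add(2, Add(3, Mul(-1, Mul(-1, Rational(1, 2))))), -1), Add(-1, Add(3, Mul(-1, Mul(-1, Rational(1, 2)))))))), 1))) = Add(-52, Mul(-1, Mul(Add(7, Mul(-1, Mul(Pow(Add(2, Add(3, Mul(-1, Rational(-1, 2)))), -1), Add(-1, Add(3, Mul(-1, Rational(-1, 2))))))), 1))) = Add(-52, Mul(-1, Mul(Add(7, Mul(-1, Mul(Pow(Add(2, Add(3, Rational(1, 2))), -1), Add(-1, Add(3, Rational(1, 2)))))), 1))) = Add(-52, Mul(-1, Mul(Add(7, Mul(-1, Mul(Pow(Add(2, Rational(7, 2)), -1), Add(-1, Rational(7, 2))))), 1))) = Add(-52, Mul(-1, Mul(Add(7, Mul(-1, Mul(Pow(Rational(11, 2), -1), Rational(5, 2)))), 1))) = Add(-52, Mul(-1, Mul(Add(7, Mul(-1, Mul(Rational(2, 11), Rational(5, 2)))), 1))) = Add(-52, Mul(-1, Mul(Add(7, Mul(-1, Rational(5, 11))), 1))) = Add(-52, Mul(-1, Mul(Add(7, Rational(-5, 11)), 1))) = Add(-52, Mul(-1, Mul(Rational(72, 11), 1))) = Add(-52, Mul(-1, Rational(72, 11))) = Add(-52, Rational(-72, 11)) = Rational(-644, 11)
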